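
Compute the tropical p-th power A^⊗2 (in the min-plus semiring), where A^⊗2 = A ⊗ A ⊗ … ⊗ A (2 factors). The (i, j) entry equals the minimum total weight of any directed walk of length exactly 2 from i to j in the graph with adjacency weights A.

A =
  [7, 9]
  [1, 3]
A^⊗2 =
  [10, 12]
  [4, 6]

Each entry (A^⊗2)_ij equals the minimum over all length-2 walks i = v_0 → v_1 → … → v_2 = j of Σ_t A[v_t][v_{t+1}]. For example, for (i, j) = (0, 1) we minimise over 2 possible intermediate vertex sequences; the minimum is 12, attained along the walk 0 → 1 → 1.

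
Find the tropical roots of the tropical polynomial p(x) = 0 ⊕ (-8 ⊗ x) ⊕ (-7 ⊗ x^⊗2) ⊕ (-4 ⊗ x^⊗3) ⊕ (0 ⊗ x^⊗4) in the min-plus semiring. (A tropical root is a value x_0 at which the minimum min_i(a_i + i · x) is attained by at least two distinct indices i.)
Roots: {-4, -3, -1, 8}

Each tropical root is a break point of the lower envelope of the lines y = a_i + i · x (there are 5 lines, with slopes 0, 1, ..., 4). Only the lines that attain the minimum somewhere contribute to roots; other lines are dominated. Here the surviving (envelope) indices are i = 4, i = 3, i = 2, i = 1, i = 0.
Intersections between consecutive envelope lines give the roots: for adjacent envelope indices i < j the intersection is x = (a_i − a_j) / (j − i). Reading off the sorted break points: {-4, -3, -1, 8}.
Verification: at each break x_0, at least two indices attain the minimum of min_i(a_i + i · x_0).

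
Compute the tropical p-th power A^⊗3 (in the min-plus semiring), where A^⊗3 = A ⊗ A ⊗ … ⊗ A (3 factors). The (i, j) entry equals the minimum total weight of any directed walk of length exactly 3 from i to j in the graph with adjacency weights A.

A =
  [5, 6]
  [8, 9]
A^⊗3 =
  [15, 16]
  [18, 19]

Each entry (A^⊗3)_ij equals the minimum over all length-3 walks i = v_0 → v_1 → … → v_3 = j of Σ_t A[v_t][v_{t+1}]. For example, for (i, j) = (0, 1) we minimise over 4 possible intermediate vertex sequences; the minimum is 16, attained along the walk 0 → 0 → 0 → 1.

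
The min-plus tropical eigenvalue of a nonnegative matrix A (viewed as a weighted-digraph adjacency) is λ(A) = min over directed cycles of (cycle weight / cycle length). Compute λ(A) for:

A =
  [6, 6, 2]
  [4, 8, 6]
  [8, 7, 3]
λ(A) = 3

Enumerate directed cycles and compute their means (weight / length). Sample:
  cycle 0 → 0: weight = 6, length = 1, mean = 6/1 ≈ 6.000
  cycle 1 → 1: weight = 8, length = 1, mean = 8/1 ≈ 8.000
  cycle 2 → 2: weight = 3, length = 1, mean = 3/1 ≈ 3.000
  cycle 0 → 1 → 0: weight = 10, length = 2, mean = 10/2 ≈ 5.000
  cycle 0 → 2 → 0: weight = 10, length = 2, mean = 10/2 ≈ 5.000
  cycle 1 → 0 → 1: weight = 10, length = 2, mean = 10/2 ≈ 5.000
Minimum mean = 3.000, attained e.g. along the cycle 2 → 2 with weight 3 and length 1. So λ(A) = 3/1 = 3.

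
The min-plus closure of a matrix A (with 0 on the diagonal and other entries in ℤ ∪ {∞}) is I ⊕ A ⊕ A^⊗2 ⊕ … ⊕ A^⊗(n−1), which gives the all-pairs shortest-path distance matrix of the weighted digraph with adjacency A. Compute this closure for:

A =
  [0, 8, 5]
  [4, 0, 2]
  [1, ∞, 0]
Closure =
  [0, 8, 5]
  [3, 0, 2]
  [1, 9, 0]

This is the Floyd-Warshall all-pairs shortest-path computation. For each intermediate vertex k = 0, 1, …, 2, update dist[i][j] ← min(dist[i][j], dist[i][k] + dist[k][j]). The final matrix gives, for each (i, j), the minimum total weight of any directed path from i to j (possibly empty when i = j).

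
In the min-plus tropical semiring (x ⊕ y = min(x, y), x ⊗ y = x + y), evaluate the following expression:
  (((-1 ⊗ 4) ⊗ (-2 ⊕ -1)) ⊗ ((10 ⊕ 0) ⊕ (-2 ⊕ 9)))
(((-1 ⊗ 4) ⊗ (-2 ⊕ -1)) ⊗ ((10 ⊕ 0) ⊕ (-2 ⊕ 9))) = -1

Expand innermost to outermost. Recall ⊕ takes the minimum of its arguments and ⊗ takes their sum. Working out the expression (((-1 ⊗ 4) ⊗ (-2 ⊕ -1)) ⊗ ((10 ⊕ 0) ⊕ (-2 ⊕ 9))) gives -1.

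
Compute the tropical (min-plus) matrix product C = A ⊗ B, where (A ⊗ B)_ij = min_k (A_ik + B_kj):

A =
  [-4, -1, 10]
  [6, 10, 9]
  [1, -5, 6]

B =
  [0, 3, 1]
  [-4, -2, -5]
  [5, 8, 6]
A ⊗ B =
  [-5, -3, -6]
  [6, 8, 5]
  [-9, -7, -10]

Apply the min-plus product entry-by-entry:
  C[0][0] = min over k of (A[0][0] + B[0][0] = -4 + 0 = -4, A[0][1] + B[1][0] = -1 + -4 = -5, A[0][2] + B[2][0] = 10 + 5 = 15) = -5 (attained at k = 1)
  C[0][1] = min over k of (A[0][0] + B[0][1] = -4 + 3 = -1, A[0][1] + B[1][1] = -1 + -2 = -3, A[0][2] + B[2][1] = 10 + 8 = 18) = -3 (attained at k = 1)
  C[0][2] = min over k of (A[0][0] + B[0][2] = -4 + 1 = -3, A[0][1] + B[1][2] = -1 + -5 = -6, A[0][2] + B[2][2] = 10 + 6 = 16) = -6 (attained at k = 1)
  C[1][0] = min over k of (A[1][0] + B[0][0] = 6 + 0 = 6, A[1][1] + B[1][0] = 10 + -4 = 6, A[1][2] + B[2][0] = 9 + 5 = 14) = 6 (attained at k = 0)
  C[1][1] = min over k of (A[1][0] + B[0][1] = 6 + 3 = 9, A[1][1] + B[1][1] = 10 + -2 = 8, A[1][2] + B[2][1] = 9 + 8 = 17) = 8 (attained at k = 1)
  C[1][2] = min over k of (A[1][0] + B[0][2] = 6 + 1 = 7, A[1][1] + B[1][2] = 10 + -5 = 5, A[1][2] + B[2][2] = 9 + 6 = 15) = 5 (attained at k = 1)
  C[2][0] = min over k of (A[2][0] + B[0][0] = 1 + 0 = 1, A[2][1] + B[1][0] = -5 + -4 = -9, A[2][2] + B[2][0] = 6 + 5 = 11) = -9 (attained at k = 1)
  C[2][1] = min over k of (A[2][0] + B[0][1] = 1 + 3 = 4, A[2][1] + B[1][1] = -5 + -2 = -7, A[2][2] + B[2][1] = 6 + 8 = 14) = -7 (attained at k = 1)
  C[2][2] = min over k of (A[2][0] + B[0][2] = 1 + 1 = 2, A[2][1] + B[1][2] = -5 + -5 = -10, A[2][2] + B[2][2] = 6 + 6 = 12) = -10 (attained at k = 1)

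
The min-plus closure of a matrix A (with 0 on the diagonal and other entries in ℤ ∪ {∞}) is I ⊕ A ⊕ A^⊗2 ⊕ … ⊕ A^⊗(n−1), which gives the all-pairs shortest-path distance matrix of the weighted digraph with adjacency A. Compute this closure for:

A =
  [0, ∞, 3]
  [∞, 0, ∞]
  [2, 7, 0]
Closure =
  [0, 10, 3]
  [∞, 0, ∞]
  [2, 7, 0]

This is the Floyd-Warshall all-pairs shortest-path computation. For each intermediate vertex k = 0, 1, …, 2, update dist[i][j] ← min(dist[i][j], dist[i][k] + dist[k][j]). The final matrix gives, for each (i, j), the minimum total weight of any directed path from i to j (possibly empty when i = j).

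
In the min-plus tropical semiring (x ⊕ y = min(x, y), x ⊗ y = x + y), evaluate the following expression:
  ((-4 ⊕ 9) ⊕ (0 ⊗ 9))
((-4 ⊕ 9) ⊕ (0 ⊗ 9)) = -4

Expand innermost to outermost. Recall ⊕ takes the minimum of its arguments and ⊗ takes their sum. Working out the expression ((-4 ⊕ 9) ⊕ (0 ⊗ 9)) gives -4.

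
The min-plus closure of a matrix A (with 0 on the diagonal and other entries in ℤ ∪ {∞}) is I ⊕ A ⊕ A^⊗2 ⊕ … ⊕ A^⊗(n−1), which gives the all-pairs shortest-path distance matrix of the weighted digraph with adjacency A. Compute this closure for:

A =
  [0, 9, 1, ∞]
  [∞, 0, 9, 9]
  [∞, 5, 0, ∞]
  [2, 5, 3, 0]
Closure =
  [0, 6, 1, 15]
  [11, 0, 9, 9]
  [16, 5, 0, 14]
  [2, 5, 3, 0]

This is the Floyd-Warshall all-pairs shortest-path computation. For each intermediate vertex k = 0, 1, …, 3, update dist[i][j] ← min(dist[i][j], dist[i][k] + dist[k][j]). The final matrix gives, for each (i, j), the minimum total weight of any directed path from i to j (possibly empty when i = j).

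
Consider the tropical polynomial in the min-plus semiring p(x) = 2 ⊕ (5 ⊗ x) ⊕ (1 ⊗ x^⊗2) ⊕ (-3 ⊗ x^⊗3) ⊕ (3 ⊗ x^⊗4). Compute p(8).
p(8) = 2

A tropical monomial a ⊗ x^⊗i evaluates to a + i · x. Evaluating each term at x = 8:
  Term 0 contributes 2 + 0 · 8 = 2
  Term 1 contributes 5 + 1 · 8 = 13
  Term 2 contributes 1 + 2 · 8 = 17
  Term 3 contributes -3 + 3 · 8 = 21
  Term 4 contributes 3 + 4 · 8 = 35
p(8) = ⊕ of these = min[2, 13, 17, 21, 35] = 2.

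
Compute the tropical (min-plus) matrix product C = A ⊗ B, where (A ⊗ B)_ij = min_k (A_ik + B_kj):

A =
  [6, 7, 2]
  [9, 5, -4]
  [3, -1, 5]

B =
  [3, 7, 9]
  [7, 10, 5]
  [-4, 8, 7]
A ⊗ B =
  [-2, 10, 9]
  [-8, 4, 3]
  [1, 9, 4]

Apply the min-plus product entry-by-entry:
  C[0][0] = min over k of (A[0][0] + B[0][0] = 6 + 3 = 9, A[0][1] + B[1][0] = 7 + 7 = 14, A[0][2] + B[2][0] = 2 + -4 = -2) = -2 (attained at k = 2)
  C[0][1] = min over k of (A[0][0] + B[0][1] = 6 + 7 = 13, A[0][1] + B[1][1] = 7 + 10 = 17, A[0][2] + B[2][1] = 2 + 8 = 10) = 10 (attained at k = 2)
  C[0][2] = min over k of (A[0][0] + B[0][2] = 6 + 9 = 15, A[0][1] + B[1][2] = 7 + 5 = 12, A[0][2] + B[2][2] = 2 + 7 = 9) = 9 (attained at k = 2)
  C[1][0] = min over k of (A[1][0] + B[0][0] = 9 + 3 = 12, A[1][1] + B[1][0] = 5 + 7 = 12, A[1][2] + B[2][0] = -4 + -4 = -8) = -8 (attained at k = 2)
  C[1][1] = min over k of (A[1][0] + B[0][1] = 9 + 7 = 16, A[1][1] + B[1][1] = 5 + 10 = 15, A[1][2] + B[2][1] = -4 + 8 = 4) = 4 (attained at k = 2)
  C[1][2] = min over k of (A[1][0] + B[0][2] = 9 + 9 = 18, A[1][1] + B[1][2] = 5 + 5 = 10, A[1][2] + B[2][2] = -4 + 7 = 3) = 3 (attained at k = 2)
  C[2][0] = min over k of (A[2][0] + B[0][0] = 3 + 3 = 6, A[2][1] + B[1][0] = -1 + 7 = 6, A[2][2] + B[2][0] = 5 + -4 = 1) = 1 (attained at k = 2)
  C[2][1] = min over k of (A[2][0] + B[0][1] = 3 + 7 = 10, A[2][1] + B[1][1] = -1 + 10 = 9, A[2][2] + B[2][1] = 5 + 8 = 13) = 9 (attained at k = 1)
  C[2][2] = min over k of (A[2][0] + B[0][2] = 3 + 9 = 12, A[2][1] + B[1][2] = -1 + 5 = 4, A[2][2] + B[2][2] = 5 + 7 = 12) = 4 (attained at k = 1)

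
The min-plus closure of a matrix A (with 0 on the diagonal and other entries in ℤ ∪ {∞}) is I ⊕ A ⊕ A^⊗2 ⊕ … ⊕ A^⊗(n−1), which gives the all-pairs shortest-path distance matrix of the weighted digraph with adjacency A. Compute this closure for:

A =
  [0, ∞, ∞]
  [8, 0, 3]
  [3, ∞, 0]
Closure =
  [0, ∞, ∞]
  [6, 0, 3]
  [3, ∞, 0]

This is the Floyd-Warshall all-pairs shortest-path computation. For each intermediate vertex k = 0, 1, …, 2, update dist[i][j] ← min(dist[i][j], dist[i][k] + dist[k][j]). The final matrix gives, for each (i, j), the minimum total weight of any directed path from i to j (possibly empty when i = j).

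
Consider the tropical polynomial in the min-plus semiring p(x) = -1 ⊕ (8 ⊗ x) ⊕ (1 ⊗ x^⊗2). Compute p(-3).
p(-3) = -5

A tropical monomial a ⊗ x^⊗i evaluates to a + i · x. Evaluating each term at x = -3:
  Term 0 contributes -1 + 0 · -3 = -1
  Term 1 contributes 8 + 1 · -3 = 5
  Term 2 contributes 1 + 2 · -3 = -5
p(-3) = ⊕ of these = min[-1, 5, -5] = -5.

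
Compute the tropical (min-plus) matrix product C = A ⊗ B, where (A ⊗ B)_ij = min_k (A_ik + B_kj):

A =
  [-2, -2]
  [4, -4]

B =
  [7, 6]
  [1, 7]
A ⊗ B =
  [-1, 4]
  [-3, 3]

Apply the min-plus product entry-by-entry:
  C[0][0] = min over k of (A[0][0] + B[0][0] = -2 + 7 = 5, A[0][1] + B[1][0] = -2 + 1 = -1) = -1 (attained at k = 1)
  C[0][1] = min over k of (A[0][0] + B[0][1] = -2 + 6 = 4, A[0][1] + B[1][1] = -2 + 7 = 5) = 4 (attained at k = 0)
  C[1][0] = min over k of (A[1][0] + B[0][0] = 4 + 7 = 11, A[1][1] + B[1][0] = -4 + 1 = -3) = -3 (attained at k = 1)
  C[1][1] = min over k of (A[1][0] + B[0][1] = 4 + 6 = 10, A[1][1] + B[1][1] = -4 + 7 = 3) = 3 (attained at k = 1)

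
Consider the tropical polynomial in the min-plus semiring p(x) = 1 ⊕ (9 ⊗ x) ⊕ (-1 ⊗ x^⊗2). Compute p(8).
p(8) = 1

A tropical monomial a ⊗ x^⊗i evaluates to a + i · x. Evaluating each term at x = 8:
  Term 0 contributes 1 + 0 · 8 = 1
  Term 1 contributes 9 + 1 · 8 = 17
  Term 2 contributes -1 + 2 · 8 = 15
p(8) = ⊕ of these = min[1, 17, 15] = 1.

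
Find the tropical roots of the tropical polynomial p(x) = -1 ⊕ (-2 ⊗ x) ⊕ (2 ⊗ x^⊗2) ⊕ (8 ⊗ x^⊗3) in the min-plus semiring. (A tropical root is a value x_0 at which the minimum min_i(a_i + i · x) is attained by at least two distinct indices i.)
Roots: {-6, -4, 1}

Each tropical root is a break point of the lower envelope of the lines y = a_i + i · x (there are 4 lines, with slopes 0, 1, ..., 3). Only the lines that attain the minimum somewhere contribute to roots; other lines are dominated. Here the surviving (envelope) indices are i = 3, i = 2, i = 1, i = 0.
Intersections between consecutive envelope lines give the roots: for adjacent envelope indices i < j the intersection is x = (a_i − a_j) / (j − i). Reading off the sorted break points: {-6, -4, 1}.
Verification: at each break x_0, at least two indices attain the minimum of min_i(a_i + i · x_0).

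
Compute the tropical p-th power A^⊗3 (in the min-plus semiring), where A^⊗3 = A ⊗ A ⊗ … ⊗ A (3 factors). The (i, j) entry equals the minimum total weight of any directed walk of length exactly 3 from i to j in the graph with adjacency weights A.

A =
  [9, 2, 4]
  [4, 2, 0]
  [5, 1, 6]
A^⊗3 =
  [7, 3, 4]
  [5, 3, 1]
  [6, 2, 3]

Each entry (A^⊗3)_ij equals the minimum over all length-3 walks i = v_0 → v_1 → … → v_3 = j of Σ_t A[v_t][v_{t+1}]. For example, for (i, j) = (0, 2) we minimise over 9 possible intermediate vertex sequences; the minimum is 4, attained along the walk 0 → 1 → 1 → 2.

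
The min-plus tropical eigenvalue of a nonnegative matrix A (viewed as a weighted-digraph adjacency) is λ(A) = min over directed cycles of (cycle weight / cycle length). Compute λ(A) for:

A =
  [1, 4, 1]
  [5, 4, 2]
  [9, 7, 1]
λ(A) = 1

Enumerate directed cycles and compute their means (weight / length). Sample:
  cycle 0 → 0: weight = 1, length = 1, mean = 1/1 ≈ 1.000
  cycle 1 → 1: weight = 4, length = 1, mean = 4/1 ≈ 4.000
  cycle 2 → 2: weight = 1, length = 1, mean = 1/1 ≈ 1.000
  cycle 0 → 1 → 0: weight = 9, length = 2, mean = 9/2 ≈ 4.500
  cycle 0 → 2 → 0: weight = 10, length = 2, mean = 10/2 ≈ 5.000
  cycle 1 → 0 → 1: weight = 9, length = 2, mean = 9/2 ≈ 4.500
Minimum mean = 1.000, attained e.g. along the cycle 0 → 0 with weight 1 and length 1. So λ(A) = 1/1 = 1.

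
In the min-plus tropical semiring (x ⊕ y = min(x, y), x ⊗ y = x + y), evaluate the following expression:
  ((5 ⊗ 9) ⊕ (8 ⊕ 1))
((5 ⊗ 9) ⊕ (8 ⊕ 1)) = 1

Expand innermost to outermost. Recall ⊕ takes the minimum of its arguments and ⊗ takes their sum. Working out the expression ((5 ⊗ 9) ⊕ (8 ⊕ 1)) gives 1.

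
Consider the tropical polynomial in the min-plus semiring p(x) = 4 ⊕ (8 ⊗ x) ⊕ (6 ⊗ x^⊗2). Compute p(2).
p(2) = 4

A tropical monomial a ⊗ x^⊗i evaluates to a + i · x. Evaluating each term at x = 2:
  Term 0 contributes 4 + 0 · 2 = 4
  Term 1 contributes 8 + 1 · 2 = 10
  Term 2 contributes 6 + 2 · 2 = 10
p(2) = ⊕ of these = min[4, 10, 10] = 4.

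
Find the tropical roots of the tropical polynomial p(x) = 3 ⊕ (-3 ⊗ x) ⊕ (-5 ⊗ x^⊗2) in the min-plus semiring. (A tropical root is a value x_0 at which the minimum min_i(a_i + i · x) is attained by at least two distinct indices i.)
Roots: {2, 6}

Each tropical root is a break point of the lower envelope of the lines y = a_i + i · x (there are 3 lines, with slopes 0, 1, ..., 2). Only the lines that attain the minimum somewhere contribute to roots; other lines are dominated. Here the surviving (envelope) indices are i = 2, i = 1, i = 0.
Intersections between consecutive envelope lines give the roots: for adjacent envelope indices i < j the intersection is x = (a_i − a_j) / (j − i). Reading off the sorted break points: {2, 6}.
Verification: at each break x_0, at least two indices attain the minimum of min_i(a_i + i · x_0).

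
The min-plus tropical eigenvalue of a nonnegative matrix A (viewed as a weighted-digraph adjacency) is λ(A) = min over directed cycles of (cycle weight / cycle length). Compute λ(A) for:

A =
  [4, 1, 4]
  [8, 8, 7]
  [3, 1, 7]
λ(A) = 7/2

Enumerate directed cycles and compute their means (weight / length). Sample:
  cycle 0 → 0: weight = 4, length = 1, mean = 4/1 ≈ 4.000
  cycle 1 → 1: weight = 8, length = 1, mean = 8/1 ≈ 8.000
  cycle 2 → 2: weight = 7, length = 1, mean = 7/1 ≈ 7.000
  cycle 0 → 1 → 0: weight = 9, length = 2, mean = 9/2 ≈ 4.500
  cycle 0 → 2 → 0: weight = 7, length = 2, mean = 7/2 ≈ 3.500
  cycle 1 → 0 → 1: weight = 9, length = 2, mean = 9/2 ≈ 4.500
Minimum mean = 3.500, attained e.g. along the cycle 0 → 2 → 0 with weight 7 and length 2. So λ(A) = 7/2 = 7/2.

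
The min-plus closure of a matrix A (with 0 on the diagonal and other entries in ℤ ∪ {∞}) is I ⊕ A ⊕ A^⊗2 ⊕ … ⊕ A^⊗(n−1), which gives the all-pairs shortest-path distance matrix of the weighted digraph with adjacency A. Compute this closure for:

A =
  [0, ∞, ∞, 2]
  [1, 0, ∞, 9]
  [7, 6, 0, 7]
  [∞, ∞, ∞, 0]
Closure =
  [0, ∞, ∞, 2]
  [1, 0, ∞, 3]
  [7, 6, 0, 7]
  [∞, ∞, ∞, 0]

This is the Floyd-Warshall all-pairs shortest-path computation. For each intermediate vertex k = 0, 1, …, 3, update dist[i][j] ← min(dist[i][j], dist[i][k] + dist[k][j]). The final matrix gives, for each (i, j), the minimum total weight of any directed path from i to j (possibly empty when i = j).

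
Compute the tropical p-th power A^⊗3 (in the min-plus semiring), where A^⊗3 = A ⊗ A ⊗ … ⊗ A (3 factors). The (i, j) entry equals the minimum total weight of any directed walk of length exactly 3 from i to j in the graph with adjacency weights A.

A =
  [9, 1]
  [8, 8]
A^⊗3 =
  [17, 10]
  [17, 17]

Each entry (A^⊗3)_ij equals the minimum over all length-3 walks i = v_0 → v_1 → … → v_3 = j of Σ_t A[v_t][v_{t+1}]. For example, for (i, j) = (0, 1) we minimise over 4 possible intermediate vertex sequences; the minimum is 10, attained along the walk 0 → 1 → 0 → 1.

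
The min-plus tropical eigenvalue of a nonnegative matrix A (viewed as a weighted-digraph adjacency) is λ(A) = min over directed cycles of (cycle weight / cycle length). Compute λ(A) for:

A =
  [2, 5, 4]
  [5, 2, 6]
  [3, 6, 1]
λ(A) = 1

Enumerate directed cycles and compute their means (weight / length). Sample:
  cycle 0 → 0: weight = 2, length = 1, mean = 2/1 ≈ 2.000
  cycle 1 → 1: weight = 2, length = 1, mean = 2/1 ≈ 2.000
  cycle 2 → 2: weight = 1, length = 1, mean = 1/1 ≈ 1.000
  cycle 0 → 1 → 0: weight = 10, length = 2, mean = 10/2 ≈ 5.000
  cycle 0 → 2 → 0: weight = 7, length = 2, mean = 7/2 ≈ 3.500
  cycle 1 → 0 → 1: weight = 10, length = 2, mean = 10/2 ≈ 5.000
Minimum mean = 1.000, attained e.g. along the cycle 2 → 2 with weight 1 and length 1. So λ(A) = 1/1 = 1.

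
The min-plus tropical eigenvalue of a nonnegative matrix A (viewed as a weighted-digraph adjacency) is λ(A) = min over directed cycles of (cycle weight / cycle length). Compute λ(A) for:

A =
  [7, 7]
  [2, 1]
λ(A) = 1

Enumerate directed cycles and compute their means (weight / length). Sample:
  cycle 0 → 0: weight = 7, length = 1, mean = 7/1 ≈ 7.000
  cycle 1 → 1: weight = 1, length = 1, mean = 1/1 ≈ 1.000
  cycle 0 → 1 → 0: weight = 9, length = 2, mean = 9/2 ≈ 4.500
  cycle 1 → 0 → 1: weight = 9, length = 2, mean = 9/2 ≈ 4.500
Minimum mean = 1.000, attained e.g. along the cycle 1 → 1 with weight 1 and length 1. So λ(A) = 1/1 = 1.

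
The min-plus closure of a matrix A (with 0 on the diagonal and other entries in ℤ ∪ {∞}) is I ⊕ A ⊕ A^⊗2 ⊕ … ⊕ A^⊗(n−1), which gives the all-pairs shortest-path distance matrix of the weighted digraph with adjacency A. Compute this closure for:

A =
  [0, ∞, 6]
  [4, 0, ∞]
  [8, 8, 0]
Closure =
  [0, 14, 6]
  [4, 0, 10]
  [8, 8, 0]

This is the Floyd-Warshall all-pairs shortest-path computation. For each intermediate vertex k = 0, 1, …, 2, update dist[i][j] ← min(dist[i][j], dist[i][k] + dist[k][j]). The final matrix gives, for each (i, j), the minimum total weight of any directed path from i to j (possibly empty when i = j).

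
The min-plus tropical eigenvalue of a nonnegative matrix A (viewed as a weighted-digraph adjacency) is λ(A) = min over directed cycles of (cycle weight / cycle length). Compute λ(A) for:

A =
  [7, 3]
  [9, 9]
λ(A) = 6

Enumerate directed cycles and compute their means (weight / length). Sample:
  cycle 0 → 0: weight = 7, length = 1, mean = 7/1 ≈ 7.000
  cycle 1 → 1: weight = 9, length = 1, mean = 9/1 ≈ 9.000
  cycle 0 → 1 → 0: weight = 12, length = 2, mean = 12/2 ≈ 6.000
  cycle 1 → 0 → 1: weight = 12, length = 2, mean = 12/2 ≈ 6.000
Minimum mean = 6.000, attained e.g. along the cycle 0 → 1 → 0 with weight 12 and length 2. So λ(A) = 12/2 = 6.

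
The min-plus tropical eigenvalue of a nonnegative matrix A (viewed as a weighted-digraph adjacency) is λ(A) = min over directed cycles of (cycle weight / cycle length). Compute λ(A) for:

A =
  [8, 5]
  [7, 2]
λ(A) = 2

Enumerate directed cycles and compute their means (weight / length). Sample:
  cycle 0 → 0: weight = 8, length = 1, mean = 8/1 ≈ 8.000
  cycle 1 → 1: weight = 2, length = 1, mean = 2/1 ≈ 2.000
  cycle 0 → 1 → 0: weight = 12, length = 2, mean = 12/2 ≈ 6.000
  cycle 1 → 0 → 1: weight = 12, length = 2, mean = 12/2 ≈ 6.000
Minimum mean = 2.000, attained e.g. along the cycle 1 → 1 with weight 2 and length 1. So λ(A) = 2/1 = 2.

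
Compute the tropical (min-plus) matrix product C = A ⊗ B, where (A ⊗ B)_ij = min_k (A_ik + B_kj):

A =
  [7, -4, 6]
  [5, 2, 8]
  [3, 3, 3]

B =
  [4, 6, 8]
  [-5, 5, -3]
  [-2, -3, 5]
A ⊗ B =
  [-9, 1, -7]
  [-3, 5, -1]
  [-2, 0, 0]

Apply the min-plus product entry-by-entry:
  C[0][0] = min over k of (A[0][0] + B[0][0] = 7 + 4 = 11, A[0][1] + B[1][0] = -4 + -5 = -9, A[0][2] + B[2][0] = 6 + -2 = 4) = -9 (attained at k = 1)
  C[0][1] = min over k of (A[0][0] + B[0][1] = 7 + 6 = 13, A[0][1] + B[1][1] = -4 + 5 = 1, A[0][2] + B[2][1] = 6 + -3 = 3) = 1 (attained at k = 1)
  C[0][2] = min over k of (A[0][0] + B[0][2] = 7 + 8 = 15, A[0][1] + B[1][2] = -4 + -3 = -7, A[0][2] + B[2][2] = 6 + 5 = 11) = -7 (attained at k = 1)
  C[1][0] = min over k of (A[1][0] + B[0][0] = 5 + 4 = 9, A[1][1] + B[1][0] = 2 + -5 = -3, A[1][2] + B[2][0] = 8 + -2 = 6) = -3 (attained at k = 1)
  C[1][1] = min over k of (A[1][0] + B[0][1] = 5 + 6 = 11, A[1][1] + B[1][1] = 2 + 5 = 7, A[1][2] + B[2][1] = 8 + -3 = 5) = 5 (attained at k = 2)
  C[1][2] = min over k of (A[1][0] + B[0][2] = 5 + 8 = 13, A[1][1] + B[1][2] = 2 + -3 = -1, A[1][2] + B[2][2] = 8 + 5 = 13) = -1 (attained at k = 1)
  C[2][0] = min over k of (A[2][0] + B[0][0] = 3 + 4 = 7, A[2][1] + B[1][0] = 3 + -5 = -2, A[2][2] + B[2][0] = 3 + -2 = 1) = -2 (attained at k = 1)
  C[2][1] = min over k of (A[2][0] + B[0][1] = 3 + 6 = 9, A[2][1] + B[1][1] = 3 + 5 = 8, A[2][2] + B[2][1] = 3 + -3 = 0) = 0 (attained at k = 2)
  C[2][2] = min over k of (A[2][0] + B[0][2] = 3 + 8 = 11, A[2][1] + B[1][2] = 3 + -3 = 0, A[2][2] + B[2][2] = 3 + 5 = 8) = 0 (attained at k = 1)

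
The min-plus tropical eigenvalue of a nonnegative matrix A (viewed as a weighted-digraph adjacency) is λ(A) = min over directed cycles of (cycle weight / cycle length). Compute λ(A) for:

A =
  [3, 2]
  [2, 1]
λ(A) = 1

Enumerate directed cycles and compute their means (weight / length). Sample:
  cycle 0 → 0: weight = 3, length = 1, mean = 3/1 ≈ 3.000
  cycle 1 → 1: weight = 1, length = 1, mean = 1/1 ≈ 1.000
  cycle 0 → 1 → 0: weight = 4, length = 2, mean = 4/2 ≈ 2.000
  cycle 1 → 0 → 1: weight = 4, length = 2, mean = 4/2 ≈ 2.000
Minimum mean = 1.000, attained e.g. along the cycle 1 → 1 with weight 1 and length 1. So λ(A) = 1/1 = 1.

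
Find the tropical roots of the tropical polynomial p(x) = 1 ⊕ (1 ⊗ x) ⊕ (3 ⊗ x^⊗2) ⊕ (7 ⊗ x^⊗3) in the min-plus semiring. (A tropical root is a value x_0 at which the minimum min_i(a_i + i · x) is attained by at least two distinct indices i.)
Roots: {-4, -2, 0}

Each tropical root is a break point of the lower envelope of the lines y = a_i + i · x (there are 4 lines, with slopes 0, 1, ..., 3). Only the lines that attain the minimum somewhere contribute to roots; other lines are dominated. Here the surviving (envelope) indices are i = 3, i = 2, i = 1, i = 0.
Intersections between consecutive envelope lines give the roots: for adjacent envelope indices i < j the intersection is x = (a_i − a_j) / (j − i). Reading off the sorted break points: {-4, -2, 0}.
Verification: at each break x_0, at least two indices attain the minimum of min_i(a_i + i · x_0).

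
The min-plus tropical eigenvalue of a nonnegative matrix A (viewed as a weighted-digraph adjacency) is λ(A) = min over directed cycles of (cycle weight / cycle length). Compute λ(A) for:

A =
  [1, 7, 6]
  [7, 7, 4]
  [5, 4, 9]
λ(A) = 1

Enumerate directed cycles and compute their means (weight / length). Sample:
  cycle 0 → 0: weight = 1, length = 1, mean = 1/1 ≈ 1.000
  cycle 1 → 1: weight = 7, length = 1, mean = 7/1 ≈ 7.000
  cycle 2 → 2: weight = 9, length = 1, mean = 9/1 ≈ 9.000
  cycle 0 → 1 → 0: weight = 14, length = 2, mean = 14/2 ≈ 7.000
  cycle 0 → 2 → 0: weight = 11, length = 2, mean = 11/2 ≈ 5.500
  cycle 1 → 0 → 1: weight = 14, length = 2, mean = 14/2 ≈ 7.000
Minimum mean = 1.000, attained e.g. along the cycle 0 → 0 with weight 1 and length 1. So λ(A) = 1/1 = 1.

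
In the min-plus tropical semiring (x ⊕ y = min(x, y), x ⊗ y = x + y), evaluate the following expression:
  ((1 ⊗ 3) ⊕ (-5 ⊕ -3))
((1 ⊗ 3) ⊕ (-5 ⊕ -3)) = -5

Expand innermost to outermost. Recall ⊕ takes the minimum of its arguments and ⊗ takes their sum. Working out the expression ((1 ⊗ 3) ⊕ (-5 ⊕ -3)) gives -5.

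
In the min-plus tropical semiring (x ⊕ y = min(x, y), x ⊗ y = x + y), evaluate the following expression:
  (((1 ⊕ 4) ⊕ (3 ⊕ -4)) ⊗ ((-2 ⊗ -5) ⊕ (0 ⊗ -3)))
(((1 ⊕ 4) ⊕ (3 ⊕ -4)) ⊗ ((-2 ⊗ -5) ⊕ (0 ⊗ -3))) = -11

Expand innermost to outermost. Recall ⊕ takes the minimum of its arguments and ⊗ takes their sum. Working out the expression (((1 ⊕ 4) ⊕ (3 ⊕ -4)) ⊗ ((-2 ⊗ -5) ⊕ (0 ⊗ -3))) gives -11.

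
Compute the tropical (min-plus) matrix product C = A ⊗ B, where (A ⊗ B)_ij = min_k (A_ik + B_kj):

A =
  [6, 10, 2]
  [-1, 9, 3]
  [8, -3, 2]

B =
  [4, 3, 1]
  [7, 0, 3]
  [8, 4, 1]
A ⊗ B =
  [10, 6, 3]
  [3, 2, 0]
  [4, -3, 0]

Apply the min-plus product entry-by-entry:
  C[0][0] = min over k of (A[0][0] + B[0][0] = 6 + 4 = 10, A[0][1] + B[1][0] = 10 + 7 = 17, A[0][2] + B[2][0] = 2 + 8 = 10) = 10 (attained at k = 0)
  C[0][1] = min over k of (A[0][0] + B[0][1] = 6 + 3 = 9, A[0][1] + B[1][1] = 10 + 0 = 10, A[0][2] + B[2][1] = 2 + 4 = 6) = 6 (attained at k = 2)
  C[0][2] = min over k of (A[0][0] + B[0][2] = 6 + 1 = 7, A[0][1] + B[1][2] = 10 + 3 = 13, A[0][2] + B[2][2] = 2 + 1 = 3) = 3 (attained at k = 2)
  C[1][0] = min over k of (A[1][0] + B[0][0] = -1 + 4 = 3, A[1][1] + B[1][0] = 9 + 7 = 16, A[1][2] + B[2][0] = 3 + 8 = 11) = 3 (attained at k = 0)
  C[1][1] = min over k of (A[1][0] + B[0][1] = -1 + 3 = 2, A[1][1] + B[1][1] = 9 + 0 = 9, A[1][2] + B[2][1] = 3 + 4 = 7) = 2 (attained at k = 0)
  C[1][2] = min over k of (A[1][0] + B[0][2] = -1 + 1 = 0, A[1][1] + B[1][2] = 9 + 3 = 12, A[1][2] + B[2][2] = 3 + 1 = 4) = 0 (attained at k = 0)
  C[2][0] = min over k of (A[2][0] + B[0][0] = 8 + 4 = 12, A[2][1] + B[1][0] = -3 + 7 = 4, A[2][2] + B[2][0] = 2 + 8 = 10) = 4 (attained at k = 1)
  C[2][1] = min over k of (A[2][0] + B[0][1] = 8 + 3 = 11, A[2][1] + B[1][1] = -3 + 0 = -3, A[2][2] + B[2][1] = 2 + 4 = 6) = -3 (attained at k = 1)
  C[2][2] = min over k of (A[2][0] + B[0][2] = 8 + 1 = 9, A[2][1] + B[1][2] = -3 + 3 = 0, A[2][2] + B[2][2] = 2 + 1 = 3) = 0 (attained at k = 1)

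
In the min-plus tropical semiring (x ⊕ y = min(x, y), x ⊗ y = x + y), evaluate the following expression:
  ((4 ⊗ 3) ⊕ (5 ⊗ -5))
((4 ⊗ 3) ⊕ (5 ⊗ -5)) = 0

Expand innermost to outermost. Recall ⊕ takes the minimum of its arguments and ⊗ takes their sum. Working out the expression ((4 ⊗ 3) ⊕ (5 ⊗ -5)) gives 0.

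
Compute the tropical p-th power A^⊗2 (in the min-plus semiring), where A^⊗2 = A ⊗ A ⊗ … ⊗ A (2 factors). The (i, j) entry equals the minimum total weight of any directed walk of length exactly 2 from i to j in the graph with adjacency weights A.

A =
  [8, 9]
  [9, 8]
A^⊗2 =
  [16, 17]
  [17, 16]

Each entry (A^⊗2)_ij equals the minimum over all length-2 walks i = v_0 → v_1 → … → v_2 = j of Σ_t A[v_t][v_{t+1}]. For example, for (i, j) = (0, 1) we minimise over 2 possible intermediate vertex sequences; the minimum is 17, attained along the walk 0 → 0 → 1.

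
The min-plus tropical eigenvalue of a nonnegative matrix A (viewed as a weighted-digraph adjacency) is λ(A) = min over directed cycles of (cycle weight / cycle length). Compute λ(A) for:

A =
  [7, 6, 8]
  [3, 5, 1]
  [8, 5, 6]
λ(A) = 3

Enumerate directed cycles and compute their means (weight / length). Sample:
  cycle 0 → 0: weight = 7, length = 1, mean = 7/1 ≈ 7.000
  cycle 1 → 1: weight = 5, length = 1, mean = 5/1 ≈ 5.000
  cycle 2 → 2: weight = 6, length = 1, mean = 6/1 ≈ 6.000
  cycle 0 → 1 → 0: weight = 9, length = 2, mean = 9/2 ≈ 4.500
  cycle 0 → 2 → 0: weight = 16, length = 2, mean = 16/2 ≈ 8.000
  cycle 1 → 0 → 1: weight = 9, length = 2, mean = 9/2 ≈ 4.500
Minimum mean = 3.000, attained e.g. along the cycle 1 → 2 → 1 with weight 6 and length 2. So λ(A) = 6/2 = 3.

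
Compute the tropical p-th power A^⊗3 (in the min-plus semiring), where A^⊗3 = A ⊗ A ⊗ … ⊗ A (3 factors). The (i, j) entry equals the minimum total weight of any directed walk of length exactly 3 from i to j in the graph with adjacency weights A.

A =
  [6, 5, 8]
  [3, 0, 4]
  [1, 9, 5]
A^⊗3 =
  [8, 5, 9]
  [3, 0, 4]
  [9, 6, 10]

Each entry (A^⊗3)_ij equals the minimum over all length-3 walks i = v_0 → v_1 → … → v_3 = j of Σ_t A[v_t][v_{t+1}]. For example, for (i, j) = (0, 2) we minimise over 9 possible intermediate vertex sequences; the minimum is 9, attained along the walk 0 → 1 → 1 → 2.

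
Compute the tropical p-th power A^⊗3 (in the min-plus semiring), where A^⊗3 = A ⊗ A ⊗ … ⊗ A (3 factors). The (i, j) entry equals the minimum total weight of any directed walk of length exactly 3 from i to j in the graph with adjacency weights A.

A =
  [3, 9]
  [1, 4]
A^⊗3 =
  [9, 15]
  [7, 12]

Each entry (A^⊗3)_ij equals the minimum over all length-3 walks i = v_0 → v_1 → … → v_3 = j of Σ_t A[v_t][v_{t+1}]. For example, for (i, j) = (0, 1) we minimise over 4 possible intermediate vertex sequences; the minimum is 15, attained along the walk 0 → 0 → 0 → 1.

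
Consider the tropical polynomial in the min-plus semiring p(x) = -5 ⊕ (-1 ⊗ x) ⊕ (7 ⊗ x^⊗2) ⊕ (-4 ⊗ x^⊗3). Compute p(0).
p(0) = -5

A tropical monomial a ⊗ x^⊗i evaluates to a + i · x. Evaluating each term at x = 0:
  Term 0 contributes -5 + 0 · 0 = -5
  Term 1 contributes -1 + 1 · 0 = -1
  Term 2 contributes 7 + 2 · 0 = 7
  Term 3 contributes -4 + 3 · 0 = -4
p(0) = ⊕ of these = min[-5, -1, 7, -4] = -5.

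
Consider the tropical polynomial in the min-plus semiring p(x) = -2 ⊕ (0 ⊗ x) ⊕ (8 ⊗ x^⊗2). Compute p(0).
p(0) = -2

A tropical monomial a ⊗ x^⊗i evaluates to a + i · x. Evaluating each term at x = 0:
  Term 0 contributes -2 + 0 · 0 = -2
  Term 1 contributes 0 + 1 · 0 = 0
  Term 2 contributes 8 + 2 · 0 = 8
p(0) = ⊕ of these = min[-2, 0, 8] = -2.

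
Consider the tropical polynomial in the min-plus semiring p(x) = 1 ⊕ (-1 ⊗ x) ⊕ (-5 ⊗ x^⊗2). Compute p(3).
p(3) = 1

A tropical monomial a ⊗ x^⊗i evaluates to a + i · x. Evaluating each term at x = 3:
  Term 0 contributes 1 + 0 · 3 = 1
  Term 1 contributes -1 + 1 · 3 = 2
  Term 2 contributes -5 + 2 · 3 = 1
p(3) = ⊕ of these = min[1, 2, 1] = 1.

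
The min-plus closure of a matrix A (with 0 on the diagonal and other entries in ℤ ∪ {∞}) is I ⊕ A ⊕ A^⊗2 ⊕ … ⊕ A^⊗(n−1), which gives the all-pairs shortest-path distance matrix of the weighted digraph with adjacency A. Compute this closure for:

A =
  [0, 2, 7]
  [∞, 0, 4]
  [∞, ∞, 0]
Closure =
  [0, 2, 6]
  [∞, 0, 4]
  [∞, ∞, 0]

This is the Floyd-Warshall all-pairs shortest-path computation. For each intermediate vertex k = 0, 1, …, 2, update dist[i][j] ← min(dist[i][j], dist[i][k] + dist[k][j]). The final matrix gives, for each (i, j), the minimum total weight of any directed path from i to j (possibly empty when i = j).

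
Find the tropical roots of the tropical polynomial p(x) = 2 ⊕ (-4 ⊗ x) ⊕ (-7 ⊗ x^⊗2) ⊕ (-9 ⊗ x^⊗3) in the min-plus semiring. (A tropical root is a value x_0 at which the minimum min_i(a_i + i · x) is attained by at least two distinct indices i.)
Roots: {2, 3, 6}

Each tropical root is a break point of the lower envelope of the lines y = a_i + i · x (there are 4 lines, with slopes 0, 1, ..., 3). Only the lines that attain the minimum somewhere contribute to roots; other lines are dominated. Here the surviving (envelope) indices are i = 3, i = 2, i = 1, i = 0.
Intersections between consecutive envelope lines give the roots: for adjacent envelope indices i < j the intersection is x = (a_i − a_j) / (j − i). Reading off the sorted break points: {2, 3, 6}.
Verification: at each break x_0, at least two indices attain the minimum of min_i(a_i + i · x_0).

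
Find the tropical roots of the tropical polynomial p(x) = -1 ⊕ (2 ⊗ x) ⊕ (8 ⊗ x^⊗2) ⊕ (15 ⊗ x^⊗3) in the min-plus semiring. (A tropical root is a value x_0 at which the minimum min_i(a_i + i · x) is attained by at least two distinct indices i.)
Roots: {-7, -6, -3}

Each tropical root is a break point of the lower envelope of the lines y = a_i + i · x (there are 4 lines, with slopes 0, 1, ..., 3). Only the lines that attain the minimum somewhere contribute to roots; other lines are dominated. Here the surviving (envelope) indices are i = 3, i = 2, i = 1, i = 0.
Intersections between consecutive envelope lines give the roots: for adjacent envelope indices i < j the intersection is x = (a_i − a_j) / (j − i). Reading off the sorted break points: {-7, -6, -3}.
Verification: at each break x_0, at least two indices attain the minimum of min_i(a_i + i · x_0).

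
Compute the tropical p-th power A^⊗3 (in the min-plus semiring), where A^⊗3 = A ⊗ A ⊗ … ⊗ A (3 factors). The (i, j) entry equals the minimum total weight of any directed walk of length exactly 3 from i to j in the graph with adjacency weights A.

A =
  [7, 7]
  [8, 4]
A^⊗3 =
  [19, 15]
  [16, 12]

Each entry (A^⊗3)_ij equals the minimum over all length-3 walks i = v_0 → v_1 → … → v_3 = j of Σ_t A[v_t][v_{t+1}]. For example, for (i, j) = (0, 1) we minimise over 4 possible intermediate vertex sequences; the minimum is 15, attained along the walk 0 → 1 → 1 → 1.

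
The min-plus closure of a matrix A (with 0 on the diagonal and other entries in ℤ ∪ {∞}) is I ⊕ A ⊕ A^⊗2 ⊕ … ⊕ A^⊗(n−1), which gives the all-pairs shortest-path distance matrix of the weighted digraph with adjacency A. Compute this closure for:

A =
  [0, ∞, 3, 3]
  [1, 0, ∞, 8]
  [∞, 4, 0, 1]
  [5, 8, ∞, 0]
Closure =
  [0, 7, 3, 3]
  [1, 0, 4, 4]
  [5, 4, 0, 1]
  [5, 8, 8, 0]

This is the Floyd-Warshall all-pairs shortest-path computation. For each intermediate vertex k = 0, 1, …, 3, update dist[i][j] ← min(dist[i][j], dist[i][k] + dist[k][j]). The final matrix gives, for each (i, j), the minimum total weight of any directed path from i to j (possibly empty when i = j).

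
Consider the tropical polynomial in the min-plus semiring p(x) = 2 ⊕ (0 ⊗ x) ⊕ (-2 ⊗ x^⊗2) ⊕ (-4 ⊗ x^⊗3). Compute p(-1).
p(-1) = -7

A tropical monomial a ⊗ x^⊗i evaluates to a + i · x. Evaluating each term at x = -1:
  Term 0 contributes 2 + 0 · -1 = 2
  Term 1 contributes 0 + 1 · -1 = -1
  Term 2 contributes -2 + 2 · -1 = -4
  Term 3 contributes -4 + 3 · -1 = -7
p(-1) = ⊕ of these = min[2, -1, -4, -7] = -7.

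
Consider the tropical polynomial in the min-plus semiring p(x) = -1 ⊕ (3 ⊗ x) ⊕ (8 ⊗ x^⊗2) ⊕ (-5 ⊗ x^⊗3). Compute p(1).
p(1) = -2

A tropical monomial a ⊗ x^⊗i evaluates to a + i · x. Evaluating each term at x = 1:
  Term 0 contributes -1 + 0 · 1 = -1
  Term 1 contributes 3 + 1 · 1 = 4
  Term 2 contributes 8 + 2 · 1 = 10
  Term 3 contributes -5 + 3 · 1 = -2
p(1) = ⊕ of these = min[-1, 4, 10, -2] = -2.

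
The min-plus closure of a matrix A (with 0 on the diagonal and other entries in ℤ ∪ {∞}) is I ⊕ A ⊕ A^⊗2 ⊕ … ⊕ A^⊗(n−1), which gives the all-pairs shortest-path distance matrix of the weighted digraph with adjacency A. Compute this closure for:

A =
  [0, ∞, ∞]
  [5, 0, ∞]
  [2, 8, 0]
Closure =
  [0, ∞, ∞]
  [5, 0, ∞]
  [2, 8, 0]

This is the Floyd-Warshall all-pairs shortest-path computation. For each intermediate vertex k = 0, 1, …, 2, update dist[i][j] ← min(dist[i][j], dist[i][k] + dist[k][j]). The final matrix gives, for each (i, j), the minimum total weight of any directed path from i to j (possibly empty when i = j).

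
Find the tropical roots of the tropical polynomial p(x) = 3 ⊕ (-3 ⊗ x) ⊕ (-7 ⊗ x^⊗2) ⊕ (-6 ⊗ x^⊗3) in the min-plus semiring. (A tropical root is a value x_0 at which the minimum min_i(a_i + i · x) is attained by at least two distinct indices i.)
Roots: {-1, 4, 6}

Each tropical root is a break point of the lower envelope of the lines y = a_i + i · x (there are 4 lines, with slopes 0, 1, ..., 3). Only the lines that attain the minimum somewhere contribute to roots; other lines are dominated. Here the surviving (envelope) indices are i = 3, i = 2, i = 1, i = 0.
Intersections between consecutive envelope lines give the roots: for adjacent envelope indices i < j the intersection is x = (a_i − a_j) / (j − i). Reading off the sorted break points: {-1, 4, 6}.
Verification: at each break x_0, at least two indices attain the minimum of min_i(a_i + i · x_0).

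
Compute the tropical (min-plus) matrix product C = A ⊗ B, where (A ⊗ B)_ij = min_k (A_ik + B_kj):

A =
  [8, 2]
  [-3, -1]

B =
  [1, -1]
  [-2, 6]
A ⊗ B =
  [0, 7]
  [-3, -4]

Apply the min-plus product entry-by-entry:
  C[0][0] = min over k of (A[0][0] + B[0][0] = 8 + 1 = 9, A[0][1] + B[1][0] = 2 + -2 = 0) = 0 (attained at k = 1)
  C[0][1] = min over k of (A[0][0] + B[0][1] = 8 + -1 = 7, A[0][1] + B[1][1] = 2 + 6 = 8) = 7 (attained at k = 0)
  C[1][0] = min over k of (A[1][0] + B[0][0] = -3 + 1 = -2, A[1][1] + B[1][0] = -1 + -2 = -3) = -3 (attained at k = 1)
  C[1][1] = min over k of (A[1][0] + B[0][1] = -3 + -1 = -4, A[1][1] + B[1][1] = -1 + 6 = 5) = -4 (attained at k = 0)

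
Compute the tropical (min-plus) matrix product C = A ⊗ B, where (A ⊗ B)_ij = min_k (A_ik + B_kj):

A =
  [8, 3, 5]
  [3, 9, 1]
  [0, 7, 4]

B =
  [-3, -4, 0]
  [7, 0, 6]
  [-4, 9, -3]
A ⊗ B =
  [1, 3, 2]
  [-3, -1, -2]
  [-3, -4, 0]

Apply the min-plus product entry-by-entry:
  C[0][0] = min over k of (A[0][0] + B[0][0] = 8 + -3 = 5, A[0][1] + B[1][0] = 3 + 7 = 10, A[0][2] + B[2][0] = 5 + -4 = 1) = 1 (attained at k = 2)
  C[0][1] = min over k of (A[0][0] + B[0][1] = 8 + -4 = 4, A[0][1] + B[1][1] = 3 + 0 = 3, A[0][2] + B[2][1] = 5 + 9 = 14) = 3 (attained at k = 1)
  C[0][2] = min over k of (A[0][0] + B[0][2] = 8 + 0 = 8, A[0][1] + B[1][2] = 3 + 6 = 9, A[0][2] + B[2][2] = 5 + -3 = 2) = 2 (attained at k = 2)
  C[1][0] = min over k of (A[1][0] + B[0][0] = 3 + -3 = 0, A[1][1] + B[1][0] = 9 + 7 = 16, A[1][2] + B[2][0] = 1 + -4 = -3) = -3 (attained at k = 2)
  C[1][1] = min over k of (A[1][0] + B[0][1] = 3 + -4 = -1, A[1][1] + B[1][1] = 9 + 0 = 9, A[1][2] + B[2][1] = 1 + 9 = 10) = -1 (attained at k = 0)
  C[1][2] = min over k of (A[1][0] + B[0][2] = 3 + 0 = 3, A[1][1] + B[1][2] = 9 + 6 = 15, A[1][2] + B[2][2] = 1 + -3 = -2) = -2 (attained at k = 2)
  C[2][0] = min over k of (A[2][0] + B[0][0] = 0 + -3 = -3, A[2][1] + B[1][0] = 7 + 7 = 14, A[2][2] + B[2][0] = 4 + -4 = 0) = -3 (attained at k = 0)
  C[2][1] = min over k of (A[2][0] + B[0][1] = 0 + -4 = -4, A[2][1] + B[1][1] = 7 + 0 = 7, A[2][2] + B[2][1] = 4 + 9 = 13) = -4 (attained at k = 0)
  C[2][2] = min over k of (A[2][0] + B[0][2] = 0 + 0 = 0, A[2][1] + B[1][2] = 7 + 6 = 13, A[2][2] + B[2][2] = 4 + -3 = 1) = 0 (attained at k = 0)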